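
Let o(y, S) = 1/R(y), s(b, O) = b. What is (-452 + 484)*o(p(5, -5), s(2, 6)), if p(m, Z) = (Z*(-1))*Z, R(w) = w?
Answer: -32/25 ≈ -1.2800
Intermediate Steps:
p(m, Z) = -Z² (p(m, Z) = (-Z)*Z = -Z²)
o(y, S) = 1/y
(-452 + 484)*o(p(5, -5), s(2, 6)) = (-452 + 484)/((-1*(-5)²)) = 32/((-1*25)) = 32/(-25) = 32*(-1/25) = -32/25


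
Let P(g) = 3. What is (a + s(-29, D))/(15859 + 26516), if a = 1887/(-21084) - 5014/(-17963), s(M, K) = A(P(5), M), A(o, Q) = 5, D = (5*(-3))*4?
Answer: 1899013/15506052100 ≈ 0.00012247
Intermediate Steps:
D = -60 (D = -15*4 = -60)
s(M, K) = 5
a = 1040855/5488868 (a = 1887*(-1/21084) - 5014*(-1/17963) = -629/7028 + 218/781 = 1040855/5488868 ≈ 0.18963)
(a + s(-29, D))/(15859 + 26516) = (1040855/5488868 + 5)/(15859 + 26516) = (28485195/5488868)/42375 = (28485195/5488868)*(1/42375) = 1899013/15506052100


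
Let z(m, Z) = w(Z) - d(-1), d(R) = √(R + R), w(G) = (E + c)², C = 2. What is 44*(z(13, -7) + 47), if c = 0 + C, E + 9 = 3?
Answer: 2772 - 44*I*√2 ≈ 2772.0 - 62.225*I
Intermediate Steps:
E = -6 (E = -9 + 3 = -6)
c = 2 (c = 0 + 2 = 2)
w(G) = 16 (w(G) = (-6 + 2)² = (-4)² = 16)
d(R) = √2*√R (d(R) = √(2*R) = √2*√R)
z(m, Z) = 16 - I*√2 (z(m, Z) = 16 - √2*√(-1) = 16 - √2*I = 16 - I*√2)
44*(z(13, -7) + 47) = 44*((16 - I*√2) + 47) = 44*(63 - I*√2) = 2772 - 44*I*√2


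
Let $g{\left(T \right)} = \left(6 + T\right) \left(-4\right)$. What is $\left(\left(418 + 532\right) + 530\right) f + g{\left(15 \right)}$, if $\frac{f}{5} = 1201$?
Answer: $8887316$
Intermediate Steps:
$f = 6005$ ($f = 5 \cdot 1201 = 6005$)
$g{\left(T \right)} = -24 - 4 T$
$\left(\left(418 + 532\right) + 530\right) f + g{\left(15 \right)} = \left(\left(418 + 532\right) + 530\right) 6005 - 84 = \left(950 + 530\right) 6005 - 84 = 1480 \cdot 6005 - 84 = 8887400 - 84 = 8887316$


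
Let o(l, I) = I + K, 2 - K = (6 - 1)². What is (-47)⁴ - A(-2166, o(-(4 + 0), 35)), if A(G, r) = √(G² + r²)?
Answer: 4879681 - 30*√5213 ≈ 4.8775e+6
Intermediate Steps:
K = -23 (K = 2 - (6 - 1)² = 2 - 1*5² = 2 - 1*25 = 2 - 25 = -23)
o(l, I) = -23 + I (o(l, I) = I - 23 = -23 + I)
(-47)⁴ - A(-2166, o(-(4 + 0), 35)) = (-47)⁴ - √((-2166)² + (-23 + 35)²) = 4879681 - √(4691556 + 12²) = 4879681 - √(4691556 + 144) = 4879681 - √4691700 = 4879681 - 30*√5213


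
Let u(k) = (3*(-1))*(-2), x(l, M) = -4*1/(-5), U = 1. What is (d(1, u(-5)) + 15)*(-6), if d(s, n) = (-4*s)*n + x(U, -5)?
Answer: 246/5 ≈ 49.200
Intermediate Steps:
x(l, M) = ⅘ (x(l, M) = -4*(-⅕) = ⅘)
u(k) = 6 (u(k) = -3*(-2) = 6)
d(s, n) = ⅘ - 4*n*s (d(s, n) = (-4*s)*n + ⅘ = -4*n*s + ⅘ = ⅘ - 4*n*s)
(d(1, u(-5)) + 15)*(-6) = ((⅘ - 4*6*1) + 15)*(-6) = ((⅘ - 24) + 15)*(-6) = (-116/5 + 15)*(-6) = -41/5*(-6) = 246/5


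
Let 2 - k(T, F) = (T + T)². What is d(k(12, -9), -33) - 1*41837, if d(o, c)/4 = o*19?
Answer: -85461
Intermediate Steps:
k(T, F) = 2 - 4*T² (k(T, F) = 2 - (T + T)² = 2 - (2*T)² = 2 - 4*T²)
d(o, c) = 76*o (d(o, c) = 4*(o*19) = 4*(19*o) = 76*o)
d(k(12, -9), -33) - 1*41837 = 76*(2 - 4*12²) - 1*41837 = 76*(2 - 4*144) - 41837 = 76*(2 - 576) - 41837 = 76*(-574) - 41837 = -43624 - 41837 = -85461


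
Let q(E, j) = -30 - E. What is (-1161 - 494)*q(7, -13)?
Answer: 61235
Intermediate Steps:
(-1161 - 494)*q(7, -13) = (-1161 - 494)*(-30 - 1*7) = -1655*(-30 - 7) = -1655*(-37) = 61235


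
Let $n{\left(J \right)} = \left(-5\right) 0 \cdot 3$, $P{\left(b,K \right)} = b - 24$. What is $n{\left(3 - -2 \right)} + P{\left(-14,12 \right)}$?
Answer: $-38$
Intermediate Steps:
$P{\left(b,K \right)} = -24 + b$ ($P{\left(b,K \right)} = b - 24 = -24 + b$)
$n{\left(J \right)} = 0$ ($n{\left(J \right)} = 0 \cdot 3 = 0$)
$n{\left(3 - -2 \right)} + P{\left(-14,12 \right)} = 0 - 38 = -38$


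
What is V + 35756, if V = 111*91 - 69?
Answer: 45788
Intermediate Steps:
V = 10032 (V = 10101 - 69 = 10032)
V + 35756 = 10032 + 35756 = 45788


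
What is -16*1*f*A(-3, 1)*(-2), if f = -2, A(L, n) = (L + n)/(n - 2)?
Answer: -128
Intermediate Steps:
A(L, n) = (L + n)/(-2 + n)
-16*1*f*A(-3, 1)*(-2) = -16*1*(-2)*(-3 + 1)/(-2 + 1)*(-2) = -(-32)*-2/(-1)*(-2) = -(-32)*(-1*(-2))*(-2) = -(-32)*2*(-2) = -16*(-4)*(-2) = 64*(-2) = -128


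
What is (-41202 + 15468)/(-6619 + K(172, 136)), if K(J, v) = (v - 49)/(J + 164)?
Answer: 2882208/741299 ≈ 3.8881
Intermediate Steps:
K(J, v) = (-49 + v)/(164 + J)
(-41202 + 15468)/(-6619 + K(172, 136)) = (-41202 + 15468)/(-6619 + (-49 + 136)/(164 + 172)) = -25734/(-6619 + 87/336) = -25734/(-6619 + (1/336)*87) = -25734/(-6619 + 29/112) = -25734/(-741299/112) = -25734*(-112/741299) = 2882208/741299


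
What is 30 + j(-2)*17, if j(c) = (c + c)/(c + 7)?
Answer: 82/5 ≈ 16.400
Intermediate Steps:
j(c) = 2*c/(7 + c) (j(c) = (2*c)/(7 + c) = 2*c/(7 + c))
30 + j(-2)*17 = 30 + (2*(-2)/(7 - 2))*17 = 30 + (2*(-2)/5)*17 = 30 + (2*(-2)*(1/5))*17 = 30 - 4/5*17 = 30 - 68/5 = 82/5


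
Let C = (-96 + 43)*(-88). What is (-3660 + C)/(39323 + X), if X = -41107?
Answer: -251/446 ≈ -0.56278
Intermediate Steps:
C = 4664 (C = -53*(-88) = 4664)
(-3660 + C)/(39323 + X) = (-3660 + 4664)/(39323 - 41107) = 1004/(-1784) = 1004*(-1/1784) = -251/446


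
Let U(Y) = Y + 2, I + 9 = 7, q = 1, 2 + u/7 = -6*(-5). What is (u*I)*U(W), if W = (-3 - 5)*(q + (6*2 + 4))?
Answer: 52528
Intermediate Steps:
u = 196 (u = -14 + 7*(-6*(-5)) = -14 + 7*30 = -14 + 210 = 196)
I = -2 (I = -9 + 7 = -2)
W = -136 (W = (-3 - 5)*(1 + (6*2 + 4)) = -8*(1 + (12 + 4)) = -8*(1 + 16) = -8*17 = -136)
U(Y) = 2 + Y
(u*I)*U(W) = (196*(-2))*(2 - 136) = -392*(-134) = 52528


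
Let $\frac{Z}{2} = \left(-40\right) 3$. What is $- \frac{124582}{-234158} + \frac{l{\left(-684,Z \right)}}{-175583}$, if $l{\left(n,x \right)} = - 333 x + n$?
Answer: $\frac{23385479}{289536367} \approx 0.080769$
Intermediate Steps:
$Z = -240$ ($Z = 2 \left(\left(-40\right) 3\right) = 2 \left(-120\right) = -240$)
$l{\left(n,x \right)} = n - 333 x$
$- \frac{124582}{-234158} + \frac{l{\left(-684,Z \right)}}{-175583} = - \frac{124582}{-234158} + \frac{-684 - -79920}{-175583} = \left(-124582\right) \left(- \frac{1}{234158}\right) + \left(-684 + 79920\right) \left(- \frac{1}{175583}\right) = \frac{62291}{117079} + 79236 \left(- \frac{1}{175583}\right) = \frac{62291}{117079} - \frac{1116}{2473} = \frac{23385479}{289536367}$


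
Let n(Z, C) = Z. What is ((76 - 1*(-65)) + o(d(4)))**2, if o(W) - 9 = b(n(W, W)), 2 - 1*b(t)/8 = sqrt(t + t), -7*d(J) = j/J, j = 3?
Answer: 192796/7 - 1328*I*sqrt(42)/7 ≈ 27542.0 - 1229.5*I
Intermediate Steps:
d(J) = -3/(7*J)
b(t) = 16 - 8*sqrt(2)*sqrt(t) (b(t) = 16 - 8*sqrt(t + t) = 16 - 8*sqrt(2)*sqrt(t))
o(W) = 25 - 8*sqrt(2)*sqrt(W) (o(W) = 9 + (16 - 8*sqrt(2)*sqrt(W)) = 25 - 8*sqrt(2)*sqrt(W))
((76 - 1*(-65)) + o(d(4)))**2 = ((76 - 1*(-65)) + (25 - 8*sqrt(2)*sqrt(-3/7/4)))**2 = ((76 + 65) + (25 - 8*sqrt(2)*sqrt(-3/7*1/4)))**2 = (141 + (25 - 8*sqrt(2)*sqrt(-3/28)))**2 = (141 + (25 - 8*sqrt(2)*I*sqrt(21)/14))**2 = (141 + (25 - 4*I*sqrt(42)/7))**2 = (166 - 4*I*sqrt(42)/7)**2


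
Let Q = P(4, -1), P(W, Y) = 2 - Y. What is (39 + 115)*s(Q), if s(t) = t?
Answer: 462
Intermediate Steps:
Q = 3 (Q = 2 - 1*(-1) = 2 + 1 = 3)
(39 + 115)*s(Q) = (39 + 115)*3 = 154*3 = 462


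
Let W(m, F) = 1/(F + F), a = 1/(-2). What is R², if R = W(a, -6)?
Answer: 1/144 ≈ 0.0069444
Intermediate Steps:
a = -½ (a = 1*(-½) = -½ ≈ -0.50000)
W(m, F) = 1/(2*F)
R = -1/12 (R = (½)/(-6) = (½)*(-⅙) = -1/12 ≈ -0.083333)
R² = (-1/12)² = 1/144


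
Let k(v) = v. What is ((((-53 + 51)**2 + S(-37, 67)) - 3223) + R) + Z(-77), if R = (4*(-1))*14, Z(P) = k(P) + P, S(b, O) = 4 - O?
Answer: -3492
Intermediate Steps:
Z(P) = 2*P (Z(P) = P + P = 2*P)
R = -56 (R = -4*14 = -56)
((((-53 + 51)**2 + S(-37, 67)) - 3223) + R) + Z(-77) = ((((-53 + 51)**2 + (4 - 1*67)) - 3223) - 56) + 2*(-77) = ((((-2)**2 + (4 - 67)) - 3223) - 56) - 154 = (((4 - 63) - 3223) - 56) - 154 = ((-59 - 3223) - 56) - 154 = (-3282 - 56) - 154 = -3338 - 154 = -3492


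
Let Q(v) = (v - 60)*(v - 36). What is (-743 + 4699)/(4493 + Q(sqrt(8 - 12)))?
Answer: 26303444/44246065 + 759552*I/44246065 ≈ 0.59448 + 0.017167*I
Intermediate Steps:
Q(v) = (-60 + v)*(-36 + v)
(-743 + 4699)/(4493 + Q(sqrt(8 - 12))) = (-743 + 4699)/(4493 + (2160 + (sqrt(8 - 12))**2 - 96*sqrt(8 - 12))) = 3956/(4493 + (2160 + (sqrt(-4))**2 - 192*I)) = 3956/(4493 + (2160 + (2*I)**2 - 192*I)) = 3956/(4493 + (2160 - 4 - 192*I)) = 3956/(4493 + (2156 - 192*I)) = 3956/(6649 - 192*I) = 3956*((6649 + 192*I)/44246065) = 3956*(6649 + 192*I)/44246065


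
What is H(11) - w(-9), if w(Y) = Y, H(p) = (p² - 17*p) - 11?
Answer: -68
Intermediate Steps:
H(p) = -11 + p² - 17*p
H(11) - w(-9) = (-11 + 11² - 17*11) - 1*(-9) = (-11 + 121 - 187) + 9 = -77 + 9 = -68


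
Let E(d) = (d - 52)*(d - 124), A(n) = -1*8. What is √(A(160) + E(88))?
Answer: 2*I*√326 ≈ 36.111*I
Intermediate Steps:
A(n) = -8
E(d) = (-124 + d)*(-52 + d) (E(d) = (-52 + d)*(-124 + d) = (-124 + d)*(-52 + d))
√(A(160) + E(88)) = √(-8 + (6448 + 88² - 176*88)) = √(-8 + (6448 + 7744 - 15488)) = √(-8 - 1296) = √(-1304) = 2*I*√326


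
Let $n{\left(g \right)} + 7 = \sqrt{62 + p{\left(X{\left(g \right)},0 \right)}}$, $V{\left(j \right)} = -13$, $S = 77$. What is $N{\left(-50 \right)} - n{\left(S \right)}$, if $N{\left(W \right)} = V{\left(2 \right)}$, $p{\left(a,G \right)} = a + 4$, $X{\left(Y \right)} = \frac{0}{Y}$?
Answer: $-6 - \sqrt{66} \approx -14.124$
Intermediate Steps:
$X{\left(Y \right)} = 0$
$p{\left(a,G \right)} = 4 + a$
$N{\left(W \right)} = -13$
$n{\left(g \right)} = -7 + \sqrt{66}$ ($n{\left(g \right)} = -7 + \sqrt{62 + \left(4 + 0\right)} = -7 + \sqrt{62 + 4} = -7 + \sqrt{66}$)
$N{\left(-50 \right)} - n{\left(S \right)} = -13 - \left(-7 + \sqrt{66}\right) = -13 + \left(7 - \sqrt{66}\right) = -6 - \sqrt{66}$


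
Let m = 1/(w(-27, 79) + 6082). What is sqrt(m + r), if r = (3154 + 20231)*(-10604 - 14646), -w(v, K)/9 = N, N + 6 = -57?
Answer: I*sqrt(26104262175964601)/6649 ≈ 24300.0*I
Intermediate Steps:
N = -63 (N = -6 - 57 = -63)
w(v, K) = 567 (w(v, K) = -9*(-63) = 567)
m = 1/6649 (m = 1/(567 + 6082) = 1/6649 ≈ 0.00015040)
r = -590471250 (r = 23385*(-25250) = -590471250)
sqrt(m + r) = sqrt(1/6649 - 590471250) = sqrt(-3926043341249/6649) = I*sqrt(26104262175964601)/6649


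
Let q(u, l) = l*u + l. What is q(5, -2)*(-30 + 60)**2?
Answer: -10800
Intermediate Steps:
q(u, l) = l + l*u
q(5, -2)*(-30 + 60)**2 = (-2*(1 + 5))*(-30 + 60)**2 = -2*6*30**2 = -12*900 = -10800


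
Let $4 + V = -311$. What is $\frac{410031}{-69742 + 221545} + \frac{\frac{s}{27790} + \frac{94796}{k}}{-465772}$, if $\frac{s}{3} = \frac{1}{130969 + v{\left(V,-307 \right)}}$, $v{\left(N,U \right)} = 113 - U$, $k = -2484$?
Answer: $\frac{48117149122167790052489}{17813545868333469333240} \approx 2.7012$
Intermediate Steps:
$V = -315$ ($V = -4 - 311 = -315$)
$s = \frac{3}{131389}$ ($s = \frac{3}{130969 + \left(113 - -307\right)} = \frac{3}{130969 + \left(113 + 307\right)} = \frac{3}{130969 + 420} = \frac{3}{131389} \approx 2.2833 \cdot 10^{-5}$)
$\frac{410031}{-69742 + 221545} + \frac{\frac{s}{27790} + \frac{94796}{k}}{-465772} = \frac{410031}{-69742 + 221545} + \frac{\frac{3}{131389 \cdot 27790} + \frac{94796}{-2484}}{-465772} = \frac{410031}{151803} + \left(\frac{3}{131389} \cdot \frac{1}{27790} + 94796 \left(- \frac{1}{2484}\right)\right) \left(- \frac{1}{465772}\right) = 410031 \cdot \frac{1}{151803} + \left(\frac{3}{3651300310} - \frac{23699}{621}\right) \left(- \frac{1}{465772}\right) = \frac{45559}{16867} - - \frac{86532166044827}{1056118211201367720} = \frac{45559}{16867} + \frac{86532166044827}{1056118211201367720} = \frac{48117149122167790052489}{17813545868333469333240}$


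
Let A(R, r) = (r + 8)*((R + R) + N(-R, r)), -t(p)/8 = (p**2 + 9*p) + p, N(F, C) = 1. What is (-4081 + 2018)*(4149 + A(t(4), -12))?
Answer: -15944927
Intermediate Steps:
t(p) = -80*p - 8*p**2 (t(p) = -8*((p**2 + 9*p) + p) = -8*(p**2 + 10*p) = -80*p - 8*p**2)
A(R, r) = (1 + 2*R)*(8 + r) (A(R, r) = (r + 8)*((R + R) + 1) = (8 + r)*(2*R + 1) = (8 + r)*(1 + 2*R) = (1 + 2*R)*(8 + r))
(-4081 + 2018)*(4149 + A(t(4), -12)) = (-4081 + 2018)*(4149 + (8 - 12 + 16*(-8*4*(10 + 4)) + 2*(-8*4*(10 + 4))*(-12))) = -2063*(4149 + (8 - 12 + 16*(-8*4*14) + 2*(-8*4*14)*(-12))) = -2063*(4149 + (8 - 12 + 16*(-448) + 2*(-448)*(-12))) = -2063*(4149 + (8 - 12 - 7168 + 10752)) = -2063*(4149 + 3580) = -2063*7729 = -15944927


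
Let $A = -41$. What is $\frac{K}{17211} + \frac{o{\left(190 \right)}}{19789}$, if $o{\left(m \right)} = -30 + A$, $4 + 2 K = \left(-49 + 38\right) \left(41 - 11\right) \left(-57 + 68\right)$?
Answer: $- \frac{37178594}{340588479} \approx -0.10916$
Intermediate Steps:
$K = -1817$ ($K = -2 + \frac{\left(-49 + 38\right) \left(41 - 11\right) \left(-57 + 68\right)}{2} = -2 + \frac{\left(-11\right) 30 \cdot 11}{2} = -2 + \frac{\left(-330\right) 11}{2} = -2 + \frac{1}{2} \left(-3630\right) = -2 - 1815 = -1817$)
$o{\left(m \right)} = -71$ ($o{\left(m \right)} = -30 - 41 = -71$)
$\frac{K}{17211} + \frac{o{\left(190 \right)}}{19789} = - \frac{1817}{17211} - \frac{71}{19789} = - \frac{37178594}{340588479}$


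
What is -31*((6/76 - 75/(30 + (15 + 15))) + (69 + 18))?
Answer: -202213/76 ≈ -2660.7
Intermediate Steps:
-31*((6/76 - 75/(30 + (15 + 15))) + (69 + 18)) = -31*((6*(1/76) - 75/(30 + 30)) + 87) = -31*((3/38 - 75/60) + 87) = -31*((3/38 - 75*1/60) + 87) = -31*((3/38 - 5/4) + 87) = -31*(-89/76 + 87) = -31*6523/76 = -202213/76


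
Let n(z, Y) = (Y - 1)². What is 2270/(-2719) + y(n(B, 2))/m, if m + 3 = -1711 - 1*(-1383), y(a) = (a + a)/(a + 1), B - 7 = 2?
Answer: -754089/899989 ≈ -0.83789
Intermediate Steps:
B = 9 (B = 7 + 2 = 9)
n(z, Y) = (-1 + Y)²
y(a) = 2*a/(1 + a) (y(a) = (2*a)/(1 + a) = 2*a/(1 + a))
m = -331 (m = -3 + (-1711 - 1*(-1383)) = -3 + (-1711 + 1383) = -3 - 328 = -331)
2270/(-2719) + y(n(B, 2))/m = 2270/(-2719) + (2*(-1 + 2)²/(1 + (-1 + 2)²))/(-331) = 2270*(-1/2719) + (2*1²/(1 + 1²))*(-1/331) = -2270/2719 + (2*1/(1 + 1))*(-1/331) = -2270/2719 + (2*1/2)*(-1/331) = -2270/2719 + (2*1*(½))*(-1/331) = -2270/2719 + 1*(-1/331) = -2270/2719 - 1/331 = -754089/899989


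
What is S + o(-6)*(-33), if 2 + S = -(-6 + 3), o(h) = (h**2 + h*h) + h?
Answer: -2177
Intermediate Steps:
o(h) = h + 2*h**2 (o(h) = (h**2 + h**2) + h = 2*h**2 + h = h + 2*h**2)
S = 1 (S = -2 - (-6 + 3) = -2 - 1*(-3) = -2 + 3 = 1)
S + o(-6)*(-33) = 1 - 6*(1 + 2*(-6))*(-33) = 1 - 6*(1 - 12)*(-33) = 1 - 6*(-11)*(-33) = 1 + 66*(-33) = 1 - 2178 = -2177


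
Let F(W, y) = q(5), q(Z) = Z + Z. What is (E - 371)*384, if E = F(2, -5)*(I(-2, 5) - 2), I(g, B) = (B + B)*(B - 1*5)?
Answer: -150144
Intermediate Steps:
q(Z) = 2*Z
I(g, B) = 2*B*(-5 + B) (I(g, B) = (2*B)*(B - 5) = (2*B)*(-5 + B) = 2*B*(-5 + B))
F(W, y) = 10 (F(W, y) = 2*5 = 10)
E = -20 (E = 10*(2*5*(-5 + 5) - 2) = 10*(2*5*0 - 2) = 10*(0 - 2) = 10*(-2) = -20)
(E - 371)*384 = (-20 - 371)*384 = -391*384 = -150144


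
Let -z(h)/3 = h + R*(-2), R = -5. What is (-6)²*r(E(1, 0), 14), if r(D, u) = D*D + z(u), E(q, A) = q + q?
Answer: -2448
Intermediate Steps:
E(q, A) = 2*q
z(h) = -30 - 3*h (z(h) = -3*(h - 5*(-2)) = -3*(h + 10) = -3*(10 + h) = -30 - 3*h)
r(D, u) = -30 + D² - 3*u (r(D, u) = D*D + (-30 - 3*u) = D² + (-30 - 3*u) = -30 + D² - 3*u)
(-6)²*r(E(1, 0), 14) = (-6)²*(-30 + (2*1)² - 3*14) = 36*(-30 + 2² - 42) = 36*(-30 + 4 - 42) = 36*(-68) = -2448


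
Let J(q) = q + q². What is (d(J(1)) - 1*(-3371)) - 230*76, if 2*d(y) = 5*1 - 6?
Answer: -28219/2 ≈ -14110.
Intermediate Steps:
d(y) = -½ (d(y) = (5*1 - 6)/2 = (5 - 6)/2 = (½)*(-1) = -½)
(d(J(1)) - 1*(-3371)) - 230*76 = (-½ - 1*(-3371)) - 230*76 = (-½ + 3371) - 1*17480 = 6741/2 - 17480 = -28219/2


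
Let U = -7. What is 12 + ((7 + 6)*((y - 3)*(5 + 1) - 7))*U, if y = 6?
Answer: -989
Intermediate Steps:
12 + ((7 + 6)*((y - 3)*(5 + 1) - 7))*U = 12 + ((7 + 6)*((6 - 3)*(5 + 1) - 7))*(-7) = 12 + (13*(3*6 - 7))*(-7) = 12 + (13*(18 - 7))*(-7) = 12 + (13*11)*(-7) = 12 + 143*(-7) = 12 - 1001 = -989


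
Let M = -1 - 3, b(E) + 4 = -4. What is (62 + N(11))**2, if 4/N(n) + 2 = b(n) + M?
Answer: 186624/49 ≈ 3808.7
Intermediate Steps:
b(E) = -8 (b(E) = -4 - 4 = -8)
M = -4
N(n) = -2/7 (N(n) = 4/(-2 + (-8 - 4)) = 4/(-2 - 12) = 4/(-14) = 4*(-1/14) = -2/7)
(62 + N(11))**2 = (62 - 2/7)**2 = (432/7)**2 = 186624/49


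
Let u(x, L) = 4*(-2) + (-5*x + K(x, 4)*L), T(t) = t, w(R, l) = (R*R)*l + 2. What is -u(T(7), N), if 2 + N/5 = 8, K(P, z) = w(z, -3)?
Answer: 1423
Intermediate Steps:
w(R, l) = 2 + l*R² (w(R, l) = R²*l + 2 = l*R² + 2 = 2 + l*R²)
K(P, z) = 2 - 3*z²
N = 30 (N = -10 + 5*8 = -10 + 40 = 30)
u(x, L) = -8 - 46*L - 5*x (u(x, L) = 4*(-2) + (-5*x + (2 - 3*4²)*L) = -8 + (-5*x + (2 - 3*16)*L) = -8 + (-5*x + (2 - 48)*L) = -8 + (-5*x - 46*L) = -8 + (-46*L - 5*x) = -8 - 46*L - 5*x)
-u(T(7), N) = -(-8 - 46*30 - 5*7) = -(-8 - 1380 - 35) = -1*(-1423) = 1423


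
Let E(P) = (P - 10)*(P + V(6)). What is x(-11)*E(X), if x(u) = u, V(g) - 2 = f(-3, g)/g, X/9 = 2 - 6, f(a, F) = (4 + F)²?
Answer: -26312/3 ≈ -8770.7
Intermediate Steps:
X = -36 (X = 9*(2 - 6) = 9*(-4) = -36)
V(g) = 2 + (4 + g)²/g
E(P) = (-10 + P)*(56/3 + P) (E(P) = (P - 10)*(P + (2 + (4 + 6)²/6)) = (-10 + P)*(P + (2 + (⅙)*10²)) = (-10 + P)*(P + (2 + (⅙)*100)) = (-10 + P)*(P + (2 + 50/3)) = (-10 + P)*(P + 56/3) = (-10 + P)*(56/3 + P))
x(-11)*E(X) = -11*(-560/3 + (-36)² + (26/3)*(-36)) = -11*(-560/3 + 1296 - 312) = -11*2392/3 = -26312/3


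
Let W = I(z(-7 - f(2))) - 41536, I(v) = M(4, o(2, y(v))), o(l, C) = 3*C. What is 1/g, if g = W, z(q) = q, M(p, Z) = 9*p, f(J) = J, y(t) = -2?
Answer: -1/41500 ≈ -2.4096e-5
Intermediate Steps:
I(v) = 36 (I(v) = 9*4 = 36)
W = -41500 (W = 36 - 41536 = -41500)
g = -41500
1/g = 1/(-41500) = -1/41500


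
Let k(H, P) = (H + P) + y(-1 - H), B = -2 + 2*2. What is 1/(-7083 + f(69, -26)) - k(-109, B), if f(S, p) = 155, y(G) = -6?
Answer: 782863/6928 ≈ 113.00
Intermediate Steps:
B = 2 (B = -2 + 4 = 2)
k(H, P) = -6 + H + P (k(H, P) = (H + P) - 6 = -6 + H + P)
1/(-7083 + f(69, -26)) - k(-109, B) = 1/(-7083 + 155) - (-6 - 109 + 2) = 1/(-6928) - 1*(-113) = -1/6928 + 113 = 782863/6928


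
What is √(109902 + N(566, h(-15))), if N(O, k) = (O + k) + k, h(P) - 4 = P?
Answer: 49*√46 ≈ 332.33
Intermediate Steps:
h(P) = 4 + P
N(O, k) = O + 2*k
√(109902 + N(566, h(-15))) = √(109902 + (566 + 2*(4 - 15))) = √(109902 + (566 + 2*(-11))) = √(109902 + (566 - 22)) = √(109902 + 544) = √110446 = 49*√46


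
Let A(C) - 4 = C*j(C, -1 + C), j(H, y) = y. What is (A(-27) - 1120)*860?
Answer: -309600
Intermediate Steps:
A(C) = 4 + C*(-1 + C)
(A(-27) - 1120)*860 = ((4 - 27*(-1 - 27)) - 1120)*860 = ((4 - 27*(-28)) - 1120)*860 = ((4 + 756) - 1120)*860 = (760 - 1120)*860 = -360*860 = -309600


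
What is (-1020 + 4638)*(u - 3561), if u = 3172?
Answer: -1407402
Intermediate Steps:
(-1020 + 4638)*(u - 3561) = (-1020 + 4638)*(3172 - 3561) = 3618*(-389) = -1407402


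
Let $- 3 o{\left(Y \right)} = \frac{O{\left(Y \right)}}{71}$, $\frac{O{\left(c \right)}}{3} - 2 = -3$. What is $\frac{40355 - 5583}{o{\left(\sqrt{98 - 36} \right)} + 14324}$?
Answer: $\frac{2468812}{1017005} \approx 2.4275$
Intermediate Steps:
$O{\left(c \right)} = -3$ ($O{\left(c \right)} = 6 + 3 \left(-3\right) = 6 - 9 = -3$)
$o{\left(Y \right)} = \frac{1}{71}$ ($o{\left(Y \right)} = - \frac{\left(-3\right) \frac{1}{71}}{3} = \left(- \frac{1}{3}\right) \left(- \frac{3}{71}\right) = \frac{1}{71}$)
$\frac{40355 - 5583}{o{\left(\sqrt{98 - 36} \right)} + 14324} = \frac{40355 - 5583}{\frac{1}{71} + 14324} = \frac{34772}{\frac{1017005}{71}} = 34772 \cdot \frac{71}{1017005} = \frac{2468812}{1017005}$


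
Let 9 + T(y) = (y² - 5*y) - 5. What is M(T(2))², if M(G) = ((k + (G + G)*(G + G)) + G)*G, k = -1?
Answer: 997296400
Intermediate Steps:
T(y) = -14 + y² - 5*y (T(y) = -9 + ((y² - 5*y) - 5) = -9 + (-5 + y² - 5*y) = -14 + y² - 5*y)
M(G) = G*(-1 + G + 4*G²) (M(G) = ((-1 + (G + G)*(G + G)) + G)*G = ((-1 + (2*G)*(2*G)) + G)*G = ((-1 + 4*G²) + G)*G = (-1 + G + 4*G²)*G = G*(-1 + G + 4*G²))
M(T(2))² = ((-14 + 2² - 5*2)*(-1 + (-14 + 2² - 5*2) + 4*(-14 + 2² - 5*2)²))² = ((-14 + 4 - 10)*(-1 + (-14 + 4 - 10) + 4*(-14 + 4 - 10)²))² = (-20*(-1 - 20 + 4*(-20)²))² = (-20*(-1 - 20 + 4*400))² = (-20*(-1 - 20 + 1600))² = (-20*1579)² = (-31580)² = 997296400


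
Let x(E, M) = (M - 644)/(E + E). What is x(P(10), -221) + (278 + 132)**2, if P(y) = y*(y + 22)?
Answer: 21516627/128 ≈ 1.6810e+5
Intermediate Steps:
P(y) = y*(22 + y)
x(E, M) = (-644 + M)/(2*E) (x(E, M) = (-644 + M)/((2*E)) = (-644 + M)*(1/(2*E)) = (-644 + M)/(2*E))
x(P(10), -221) + (278 + 132)**2 = (-644 - 221)/(2*((10*(22 + 10)))) + (278 + 132)**2 = (1/2)*(-865)/(10*32) + 410**2 = (1/2)*(-865)/320 + 168100 = (1/2)*(1/320)*(-865) + 168100 = -173/128 + 168100 = 21516627/128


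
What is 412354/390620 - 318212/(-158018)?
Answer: 47364831453/15431247790 ≈ 3.0694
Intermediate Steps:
412354/390620 - 318212/(-158018) = 412354*(1/390620) - 318212*(-1/158018) = 206177/195310 + 159106/79009 = 47364831453/15431247790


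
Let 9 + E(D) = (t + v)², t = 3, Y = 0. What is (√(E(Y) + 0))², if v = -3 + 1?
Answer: -8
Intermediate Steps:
v = -2
E(D) = -8 (E(D) = -9 + (3 - 2)² = -9 + 1² = -9 + 1 = -8)
(√(E(Y) + 0))² = (√(-8 + 0))² = (√(-8))² = (2*I*√2)² = -8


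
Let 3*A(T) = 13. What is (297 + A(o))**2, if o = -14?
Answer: 817216/9 ≈ 90802.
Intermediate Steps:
A(T) = 13/3 (A(T) = (1/3)*13 = 13/3)
(297 + A(o))**2 = (297 + 13/3)**2 = (904/3)**2 = 817216/9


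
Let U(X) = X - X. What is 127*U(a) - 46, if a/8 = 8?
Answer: -46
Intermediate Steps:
a = 64 (a = 8*8 = 64)
U(X) = 0
127*U(a) - 46 = 127*0 - 46 = 0 - 46 = -46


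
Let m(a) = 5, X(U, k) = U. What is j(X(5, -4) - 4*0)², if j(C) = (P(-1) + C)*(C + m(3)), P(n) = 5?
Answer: 10000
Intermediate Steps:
j(C) = (5 + C)² (j(C) = (5 + C)*(C + 5) = (5 + C)*(5 + C) = (5 + C)²)
j(X(5, -4) - 4*0)² = (25 + (5 - 4*0)² + 10*(5 - 4*0))² = (25 + (5 - 1*0)² + 10*(5 - 1*0))² = (25 + (5 + 0)² + 10*(5 + 0))² = (25 + 5² + 10*5)² = (25 + 25 + 50)² = 100² = 10000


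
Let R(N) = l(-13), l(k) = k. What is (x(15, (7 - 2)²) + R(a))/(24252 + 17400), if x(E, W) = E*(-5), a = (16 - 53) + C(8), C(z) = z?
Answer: -22/10413 ≈ -0.0021127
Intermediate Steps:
a = -29 (a = (16 - 53) + 8 = -37 + 8 = -29)
x(E, W) = -5*E
R(N) = -13
(x(15, (7 - 2)²) + R(a))/(24252 + 17400) = (-5*15 - 13)/(24252 + 17400) = (-75 - 13)/41652 = -88*1/41652 = -22/10413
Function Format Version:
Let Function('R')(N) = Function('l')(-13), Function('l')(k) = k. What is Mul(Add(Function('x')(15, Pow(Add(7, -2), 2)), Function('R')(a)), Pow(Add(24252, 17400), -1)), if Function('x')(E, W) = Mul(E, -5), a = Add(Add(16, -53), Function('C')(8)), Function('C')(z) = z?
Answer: Rational(-22, 10413) ≈ -0.0021127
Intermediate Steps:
a = -29 (a = Add(Add(16, -53), 8) = Add(-37, 8) = -29)
Function('x')(E, W) = Mul(-5, E)
Function('R')(N) = -13
Mul(Add(Function('x')(15, Pow(Add(7, -2), 2)), Function('R')(a)), Pow(Add(24252, 17400), -1)) = Mul(Add(Mul(-5, 15), -13), Pow(Add(24252, 17400), -1)) = Mul(Add(-75, -13), Pow(41652, -1)) = Mul(-88, Rational(1, 41652)) = Rational(-22, 10413)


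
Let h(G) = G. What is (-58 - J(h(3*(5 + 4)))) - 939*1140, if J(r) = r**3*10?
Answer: -1267348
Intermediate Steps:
J(r) = 10*r**3
(-58 - J(h(3*(5 + 4)))) - 939*1140 = (-58 - 10*(3*(5 + 4))**3) - 939*1140 = (-58 - 10*(3*9)**3) - 1070460 = (-58 - 10*27**3) - 1070460 = (-58 - 10*19683) - 1070460 = (-58 - 1*196830) - 1070460 = (-58 - 196830) - 1070460 = -196888 - 1070460 = -1267348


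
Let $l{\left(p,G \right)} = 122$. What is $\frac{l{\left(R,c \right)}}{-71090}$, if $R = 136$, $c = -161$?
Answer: $- \frac{61}{35545} \approx -0.0017161$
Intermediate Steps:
$\frac{l{\left(R,c \right)}}{-71090} = \frac{122}{-71090} = 122 \left(- \frac{1}{71090}\right) = - \frac{61}{35545}$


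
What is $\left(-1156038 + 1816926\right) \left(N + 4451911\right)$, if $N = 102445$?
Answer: $3009919228128$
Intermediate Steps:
$\left(-1156038 + 1816926\right) \left(N + 4451911\right) = \left(-1156038 + 1816926\right) \left(102445 + 4451911\right) = 660888 \cdot 4554356 = 3009919228128$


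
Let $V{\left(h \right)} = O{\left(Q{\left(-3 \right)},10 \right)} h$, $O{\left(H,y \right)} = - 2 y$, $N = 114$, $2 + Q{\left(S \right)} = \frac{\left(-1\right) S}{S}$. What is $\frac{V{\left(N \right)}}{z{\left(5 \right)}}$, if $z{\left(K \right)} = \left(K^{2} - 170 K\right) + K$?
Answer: $\frac{114}{41} \approx 2.7805$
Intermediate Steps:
$Q{\left(S \right)} = -3$ ($Q{\left(S \right)} = -2 + \frac{\left(-1\right) S}{S} = -2 - 1 = -3$)
$V{\left(h \right)} = - 20 h$ ($V{\left(h \right)} = \left(-2\right) 10 h = - 20 h$)
$z{\left(K \right)} = K^{2} - 169 K$
$\frac{V{\left(N \right)}}{z{\left(5 \right)}} = \frac{\left(-20\right) 114}{5 \left(-169 + 5\right)} = - \frac{2280}{5 \left(-164\right)} = - \frac{2280}{-820} = \left(-2280\right) \left(- \frac{1}{820}\right) = \frac{114}{41}$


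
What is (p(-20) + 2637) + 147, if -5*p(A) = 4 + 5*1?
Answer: 13911/5 ≈ 2782.2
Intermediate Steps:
p(A) = -9/5 (p(A) = -(4 + 5*1)/5 = -(4 + 5)/5 = -⅕*9 = -9/5)
(p(-20) + 2637) + 147 = (-9/5 + 2637) + 147 = 13176/5 + 147 = 13911/5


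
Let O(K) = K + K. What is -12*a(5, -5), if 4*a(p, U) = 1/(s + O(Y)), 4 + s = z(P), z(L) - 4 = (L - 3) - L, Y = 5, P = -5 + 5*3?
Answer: -3/7 ≈ -0.42857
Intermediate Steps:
P = 10 (P = -5 + 15 = 10)
O(K) = 2*K
z(L) = 1 (z(L) = 4 + ((L - 3) - L) = 4 + ((-3 + L) - L) = 4 - 3 = 1)
s = -3 (s = -4 + 1 = -3)
a(p, U) = 1/28 (a(p, U) = 1/(4*(-3 + 2*5)) = 1/(4*(-3 + 10)) = (¼)/7 = (¼)*(⅐) = 1/28)
-12*a(5, -5) = -12*1/28 = -3/7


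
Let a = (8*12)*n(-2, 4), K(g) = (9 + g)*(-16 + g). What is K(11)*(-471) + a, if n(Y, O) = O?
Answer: 47484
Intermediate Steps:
K(g) = (-16 + g)*(9 + g)
a = 384 (a = (8*12)*4 = 96*4 = 384)
K(11)*(-471) + a = (-144 + 11**2 - 7*11)*(-471) + 384 = (-144 + 121 - 77)*(-471) + 384 = -100*(-471) + 384 = 47100 + 384 = 47484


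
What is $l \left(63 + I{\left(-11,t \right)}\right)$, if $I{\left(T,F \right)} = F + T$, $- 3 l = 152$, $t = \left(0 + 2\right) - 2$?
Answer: $- \frac{7904}{3} \approx -2634.7$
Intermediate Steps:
$t = 0$ ($t = 2 - 2 = 0$)
$l = - \frac{152}{3}$ ($l = \left(- \frac{1}{3}\right) 152 = - \frac{152}{3} \approx -50.667$)
$l \left(63 + I{\left(-11,t \right)}\right) = - \frac{152 \left(63 + \left(0 - 11\right)\right)}{3} = - \frac{152 \left(63 - 11\right)}{3} = \left(- \frac{152}{3}\right) 52 = - \frac{7904}{3}$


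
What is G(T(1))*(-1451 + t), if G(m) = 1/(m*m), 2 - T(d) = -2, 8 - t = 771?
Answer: -1107/8 ≈ -138.38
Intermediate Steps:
t = -763 (t = 8 - 1*771 = 8 - 771 = -763)
T(d) = 4 (T(d) = 2 - 1*(-2) = 2 + 2 = 4)
G(m) = m⁻² (G(m) = 1/(m²) = m⁻²)
G(T(1))*(-1451 + t) = (-1451 - 763)/4² = (1/16)*(-2214) = -1107/8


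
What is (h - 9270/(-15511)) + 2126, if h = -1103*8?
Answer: -103883408/15511 ≈ -6697.4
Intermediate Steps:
h = -8824
(h - 9270/(-15511)) + 2126 = (-8824 - 9270/(-15511)) + 2126 = (-8824 - 9270*(-1/15511)) + 2126 = (-8824 + 9270/15511) + 2126 = -136859794/15511 + 2126 = -103883408/15511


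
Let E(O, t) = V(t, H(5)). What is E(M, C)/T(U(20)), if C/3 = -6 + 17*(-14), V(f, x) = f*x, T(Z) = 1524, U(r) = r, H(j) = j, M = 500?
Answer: -305/127 ≈ -2.4016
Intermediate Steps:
C = -732 (C = 3*(-6 + 17*(-14)) = 3*(-6 - 238) = 3*(-244) = -732)
E(O, t) = 5*t (E(O, t) = t*5 = 5*t)
E(M, C)/T(U(20)) = (5*(-732))/1524 = -3660*1/1524 = -305/127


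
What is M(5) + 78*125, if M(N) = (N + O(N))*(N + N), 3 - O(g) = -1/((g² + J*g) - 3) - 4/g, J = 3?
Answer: 364016/37 ≈ 9838.3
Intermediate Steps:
O(g) = 3 + 1/(-3 + g² + 3*g) + 4/g (O(g) = 3 - (-1/((g² + 3*g) - 3) - 4/g) = 3 - (-1/(-3 + g² + 3*g) - 4/g) = 3 + (1/(-3 + g² + 3*g) + 4/g) = 3 + 1/(-3 + g² + 3*g) + 4/g)
M(N) = 2*N*(N + (-12 + 3*N³ + 4*N + 13*N²)/(N*(-3 + N² + 3*N))) (M(N) = (N + (-12 + 3*N³ + 4*N + 13*N²)/(N*(-3 + N² + 3*N)))*(N + N) = (N + (-12 + 3*N³ + 4*N + 13*N²)/(N*(-3 + N² + 3*N)))*(2*N) = 2*N*(N + (-12 + 3*N³ + 4*N + 13*N²)/(N*(-3 + N² + 3*N))))
M(5) + 78*125 = 2*(-12 + 5⁴ + 4*5 + 6*5³ + 10*5²)/(-3 + 5² + 3*5) + 78*125 = 2*(-12 + 625 + 20 + 6*125 + 10*25)/(-3 + 25 + 15) + 9750 = 2*(-12 + 625 + 20 + 750 + 250)/37 + 9750 = 2*(1/37)*1633 + 9750 = 3266/37 + 9750 = 364016/37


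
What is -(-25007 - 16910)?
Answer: 41917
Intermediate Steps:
-(-25007 - 16910) = -1*(-41917) = 41917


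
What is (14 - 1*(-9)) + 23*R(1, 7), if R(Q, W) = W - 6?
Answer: 46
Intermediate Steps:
R(Q, W) = -6 + W
(14 - 1*(-9)) + 23*R(1, 7) = (14 - 1*(-9)) + 23*(-6 + 7) = (14 + 9) + 23*1 = 23 + 23 = 46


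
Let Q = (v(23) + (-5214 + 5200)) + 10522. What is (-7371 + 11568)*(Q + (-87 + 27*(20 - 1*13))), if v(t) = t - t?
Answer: 44530170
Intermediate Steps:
v(t) = 0
Q = 10508 (Q = (0 + (-5214 + 5200)) + 10522 = (0 - 14) + 10522 = -14 + 10522 = 10508)
(-7371 + 11568)*(Q + (-87 + 27*(20 - 1*13))) = (-7371 + 11568)*(10508 + (-87 + 27*(20 - 1*13))) = 4197*(10508 + (-87 + 27*(20 - 13))) = 4197*(10508 + (-87 + 27*7)) = 4197*(10508 + (-87 + 189)) = 4197*(10508 + 102) = 4197*10610 = 44530170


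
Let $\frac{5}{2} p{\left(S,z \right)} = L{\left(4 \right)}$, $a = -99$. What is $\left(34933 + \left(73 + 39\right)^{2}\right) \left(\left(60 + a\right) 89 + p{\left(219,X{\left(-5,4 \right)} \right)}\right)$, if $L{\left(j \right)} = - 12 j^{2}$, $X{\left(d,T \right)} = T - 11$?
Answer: $- \frac{842194503}{5} \approx -1.6844 \cdot 10^{8}$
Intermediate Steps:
$X{\left(d,T \right)} = -11 + T$
$p{\left(S,z \right)} = - \frac{384}{5}$ ($p{\left(S,z \right)} = \frac{2 \left(- 12 \cdot 4^{2}\right)}{5} = \frac{2 \left(\left(-12\right) 16\right)}{5} = \frac{2}{5} \left(-192\right) = - \frac{384}{5}$)
$\left(34933 + \left(73 + 39\right)^{2}\right) \left(\left(60 + a\right) 89 + p{\left(219,X{\left(-5,4 \right)} \right)}\right) = \left(34933 + \left(73 + 39\right)^{2}\right) \left(\left(60 - 99\right) 89 - \frac{384}{5}\right) = \left(34933 + 112^{2}\right) \left(\left(-39\right) 89 - \frac{384}{5}\right) = \left(34933 + 12544\right) \left(-3471 - \frac{384}{5}\right) = 47477 \left(- \frac{17739}{5}\right) = - \frac{842194503}{5}$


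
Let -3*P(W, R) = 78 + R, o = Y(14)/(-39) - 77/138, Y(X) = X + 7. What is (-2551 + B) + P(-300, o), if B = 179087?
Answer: 949978787/5382 ≈ 1.7651e+5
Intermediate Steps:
Y(X) = 7 + X
o = -1967/1794 (o = (7 + 14)/(-39) - 77/138 = 21*(-1/39) - 77*1/138 = -7/13 - 77/138 = -1967/1794 ≈ -1.0964)
P(W, R) = -26 - R/3 (P(W, R) = -(78 + R)/3 = -26 - R/3)
(-2551 + B) + P(-300, o) = (-2551 + 179087) + (-26 - ⅓*(-1967/1794)) = 176536 + (-26 + 1967/5382) = 176536 - 137965/5382 = 949978787/5382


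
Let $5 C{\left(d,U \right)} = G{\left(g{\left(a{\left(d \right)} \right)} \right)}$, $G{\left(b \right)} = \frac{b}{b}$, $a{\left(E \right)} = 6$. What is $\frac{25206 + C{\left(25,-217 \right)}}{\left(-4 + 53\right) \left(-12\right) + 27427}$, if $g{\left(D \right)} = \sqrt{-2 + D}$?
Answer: $\frac{126031}{134195} \approx 0.93916$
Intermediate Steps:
$G{\left(b \right)} = 1$
$C{\left(d,U \right)} = \frac{1}{5}$ ($C{\left(d,U \right)} = \frac{1}{5} \cdot 1 = \frac{1}{5}$)
$\frac{25206 + C{\left(25,-217 \right)}}{\left(-4 + 53\right) \left(-12\right) + 27427} = \frac{25206 + \frac{1}{5}}{\left(-4 + 53\right) \left(-12\right) + 27427} = \frac{126031}{5 \left(49 \left(-12\right) + 27427\right)} = \frac{126031}{5 \left(-588 + 27427\right)} = \frac{126031}{5 \cdot 26839} = \frac{126031}{5} \cdot \frac{1}{26839} = \frac{126031}{134195}$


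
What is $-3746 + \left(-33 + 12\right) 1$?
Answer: $-3767$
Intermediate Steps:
$-3746 + \left(-33 + 12\right) 1 = -3746 - 21 = -3767$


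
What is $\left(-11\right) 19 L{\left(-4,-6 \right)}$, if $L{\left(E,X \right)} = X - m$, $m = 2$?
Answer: $1672$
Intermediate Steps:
$L{\left(E,X \right)} = -2 + X$ ($L{\left(E,X \right)} = X - 2 = -2 + X$)
$\left(-11\right) 19 L{\left(-4,-6 \right)} = \left(-11\right) 19 \left(-2 - 6\right) = \left(-209\right) \left(-8\right) = 1672$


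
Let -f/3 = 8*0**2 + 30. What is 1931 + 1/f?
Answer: 173789/90 ≈ 1931.0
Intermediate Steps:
f = -90 (f = -3*(8*0**2 + 30) = -3*(8*0 + 30) = -3*(0 + 30) = -3*30 = -90)
1931 + 1/f = 1931 + 1/(-90) = 1931 - 1/90 = 173789/90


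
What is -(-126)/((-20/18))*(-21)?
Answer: 11907/5 ≈ 2381.4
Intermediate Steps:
-(-126)/((-20/18))*(-21) = -(-126)/((-20*1/18))*(-21) = -(-126)/(-10/9)*(-21) = -(-126)*(-9)/10*(-21) = -3*189/5*(-21) = -567/5*(-21) = 11907/5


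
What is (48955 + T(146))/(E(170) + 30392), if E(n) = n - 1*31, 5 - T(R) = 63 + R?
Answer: 48751/30531 ≈ 1.5968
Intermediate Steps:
T(R) = -58 - R (T(R) = 5 - (63 + R) = 5 + (-63 - R) = -58 - R)
E(n) = -31 + n (E(n) = n - 31 = -31 + n)
(48955 + T(146))/(E(170) + 30392) = (48955 + (-58 - 1*146))/((-31 + 170) + 30392) = (48955 + (-58 - 146))/(139 + 30392) = (48955 - 204)/30531 = 48751*(1/30531) = 48751/30531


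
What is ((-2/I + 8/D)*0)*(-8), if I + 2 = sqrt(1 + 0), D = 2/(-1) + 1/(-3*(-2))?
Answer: 0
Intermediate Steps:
D = -11/6 (D = 2*(-1) - 1/3*(-1/2) = -2 + 1/6 = -11/6 ≈ -1.8333)
I = -1 (I = -2 + sqrt(1 + 0) = -2 + sqrt(1) = -2 + 1 = -1)
((-2/I + 8/D)*0)*(-8) = ((-2/(-1) + 8/(-11/6))*0)*(-8) = ((-2*(-1) + 8*(-6/11))*0)*(-8) = ((2 - 48/11)*0)*(-8) = -26/11*0*(-8) = 0*(-8) = 0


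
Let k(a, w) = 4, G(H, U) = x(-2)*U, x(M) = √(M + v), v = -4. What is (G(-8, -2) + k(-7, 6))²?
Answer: 4*(2 - I*√6)² ≈ -8.0 - 39.192*I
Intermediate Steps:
x(M) = √(-4 + M) (x(M) = √(M - 4) = √(-4 + M))
G(H, U) = I*U*√6 (G(H, U) = √(-4 - 2)*U = √(-6)*U = (I*√6)*U = I*U*√6)
(G(-8, -2) + k(-7, 6))² = (I*(-2)*√6 + 4)² = (-2*I*√6 + 4)² = (4 - 2*I*√6)²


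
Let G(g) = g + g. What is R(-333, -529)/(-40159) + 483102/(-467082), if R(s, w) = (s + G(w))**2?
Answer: -7326579210/148869413 ≈ -49.215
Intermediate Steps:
G(g) = 2*g
R(s, w) = (s + 2*w)**2
R(-333, -529)/(-40159) + 483102/(-467082) = (-333 + 2*(-529))**2/(-40159) + 483102/(-467082) = (-333 - 1058)**2*(-1/40159) + 483102*(-1/467082) = (-1391)**2*(-1/40159) - 26839/25949 = 1934881*(-1/40159) - 26839/25949 = -1934881/40159 - 26839/25949 = -7326579210/148869413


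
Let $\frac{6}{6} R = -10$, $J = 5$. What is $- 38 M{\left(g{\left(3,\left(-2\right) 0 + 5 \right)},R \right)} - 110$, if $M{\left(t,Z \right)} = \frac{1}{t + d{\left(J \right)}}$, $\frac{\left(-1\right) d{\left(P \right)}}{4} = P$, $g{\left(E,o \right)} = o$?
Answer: $- \frac{1612}{15} \approx -107.47$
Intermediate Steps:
$d{\left(P \right)} = - 4 P$
$R = -10$
$M{\left(t,Z \right)} = \frac{1}{-20 + t}$ ($M{\left(t,Z \right)} = \frac{1}{t - 20} = \frac{1}{-20 + t}$)
$- 38 M{\left(g{\left(3,\left(-2\right) 0 + 5 \right)},R \right)} - 110 = - \frac{38}{-20 + \left(\left(-2\right) 0 + 5\right)} - 110 = - \frac{38}{-20 + \left(0 + 5\right)} - 110 = - \frac{38}{-20 + 5} - 110 = - \frac{38}{-15} - 110 = \left(-38\right) \left(- \frac{1}{15}\right) - 110 = \frac{38}{15} - 110 = - \frac{1612}{15}$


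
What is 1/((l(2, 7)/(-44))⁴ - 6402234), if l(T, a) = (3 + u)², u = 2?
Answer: -3748096/23996187255839 ≈ -1.5620e-7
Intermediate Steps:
l(T, a) = 25 (l(T, a) = (3 + 2)² = 5² = 25)
1/((l(2, 7)/(-44))⁴ - 6402234) = 1/((25/(-44))⁴ - 6402234) = 1/((25*(-1/44))⁴ - 6402234) = 1/((-25/44)⁴ - 6402234) = 1/(390625/3748096 - 6402234) = 1/(-23996187255839/3748096) = -3748096/23996187255839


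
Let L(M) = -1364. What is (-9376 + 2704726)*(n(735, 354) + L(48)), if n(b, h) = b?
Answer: -1695375150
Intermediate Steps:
(-9376 + 2704726)*(n(735, 354) + L(48)) = (-9376 + 2704726)*(735 - 1364) = 2695350*(-629) = -1695375150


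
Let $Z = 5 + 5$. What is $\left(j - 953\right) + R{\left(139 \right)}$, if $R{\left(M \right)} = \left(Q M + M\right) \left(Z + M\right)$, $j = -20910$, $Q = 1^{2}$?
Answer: $19559$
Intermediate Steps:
$Q = 1$
$Z = 10$
$R{\left(M \right)} = 2 M \left(10 + M\right)$ ($R{\left(M \right)} = \left(1 M + M\right) \left(10 + M\right) = \left(M + M\right) \left(10 + M\right) = 2 M \left(10 + M\right)$)
$\left(j - 953\right) + R{\left(139 \right)} = \left(-20910 - 953\right) + 2 \cdot 139 \left(10 + 139\right) = -21863 + 2 \cdot 139 \cdot 149 = -21863 + 41422 = 19559$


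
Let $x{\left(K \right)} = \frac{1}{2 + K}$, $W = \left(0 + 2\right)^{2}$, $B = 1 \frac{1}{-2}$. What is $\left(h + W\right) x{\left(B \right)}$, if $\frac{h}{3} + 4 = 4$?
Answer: $\frac{8}{3} \approx 2.6667$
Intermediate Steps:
$B = - \frac{1}{2}$ ($B = 1 \left(- \frac{1}{2}\right) = - \frac{1}{2} \approx -0.5$)
$h = 0$ ($h = -12 + 3 \cdot 4 = -12 + 12 = 0$)
$W = 4$ ($W = 2^{2} = 4$)
$\left(h + W\right) x{\left(B \right)} = \frac{0 + 4}{2 - \frac{1}{2}} = \frac{4}{\frac{3}{2}} = 4 \cdot \frac{2}{3} = \frac{8}{3}$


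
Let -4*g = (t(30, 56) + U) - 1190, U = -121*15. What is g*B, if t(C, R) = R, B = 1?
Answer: 2949/4 ≈ 737.25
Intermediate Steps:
U = -1815
g = 2949/4 (g = -((56 - 1815) - 1190)/4 = -(-1759 - 1190)/4 = -1/4*(-2949) = 2949/4 ≈ 737.25)
g*B = (2949/4)*1 = 2949/4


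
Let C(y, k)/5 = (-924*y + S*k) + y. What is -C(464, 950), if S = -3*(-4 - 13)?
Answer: 1899110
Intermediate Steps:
S = 51 (S = -3*(-17) = 51)
C(y, k) = -4615*y + 255*k (C(y, k) = 5*((-924*y + 51*k) + y) = 5*(-923*y + 51*k) = -4615*y + 255*k)
-C(464, 950) = -(-4615*464 + 255*950) = -(-2141360 + 242250) = -1*(-1899110) = 1899110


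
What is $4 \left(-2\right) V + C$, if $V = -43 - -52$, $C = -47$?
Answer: $-119$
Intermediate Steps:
$V = 9$ ($V = -43 + 52 = 9$)
$4 \left(-2\right) V + C = 4 \left(-2\right) 9 - 47 = \left(-8\right) 9 - 47 = -72 - 47 = -119$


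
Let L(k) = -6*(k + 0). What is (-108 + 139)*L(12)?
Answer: -2232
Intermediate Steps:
L(k) = -6*k
(-108 + 139)*L(12) = (-108 + 139)*(-6*12) = 31*(-72) = -2232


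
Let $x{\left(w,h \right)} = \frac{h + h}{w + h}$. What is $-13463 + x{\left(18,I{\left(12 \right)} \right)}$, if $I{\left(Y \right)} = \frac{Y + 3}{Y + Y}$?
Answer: $- \frac{2005977}{149} \approx -13463.0$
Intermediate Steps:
$I{\left(Y \right)} = \frac{3 + Y}{2 Y}$
$x{\left(w,h \right)} = \frac{2 h}{h + w}$
$-13463 + x{\left(18,I{\left(12 \right)} \right)} = -13463 + \frac{2 \frac{3 + 12}{2 \cdot 12}}{\frac{3 + 12}{2 \cdot 12} + 18} = -13463 + \frac{2 \cdot \frac{1}{2} \cdot \frac{1}{12} \cdot 15}{\frac{1}{2} \cdot \frac{1}{12} \cdot 15 + 18} = -13463 + 2 \cdot \frac{5}{8} \frac{1}{\frac{5}{8} + 18} = -13463 + 2 \cdot \frac{5}{8} \frac{1}{\frac{149}{8}} = -13463 + 2 \cdot \frac{5}{8} \cdot \frac{8}{149} = -13463 + \frac{10}{149} = - \frac{2005977}{149}$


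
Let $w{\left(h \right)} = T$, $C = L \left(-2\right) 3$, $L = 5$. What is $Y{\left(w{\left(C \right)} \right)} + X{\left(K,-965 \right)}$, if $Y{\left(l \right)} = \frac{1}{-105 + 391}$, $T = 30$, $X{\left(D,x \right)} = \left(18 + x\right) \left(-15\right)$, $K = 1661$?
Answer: $\frac{4062631}{286} \approx 14205.0$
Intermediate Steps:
$C = -30$ ($C = 5 \left(-2\right) 3 = \left(-10\right) 3 = -30$)
$X{\left(D,x \right)} = -270 - 15 x$
$w{\left(h \right)} = 30$
$Y{\left(l \right)} = \frac{1}{286}$
$Y{\left(w{\left(C \right)} \right)} + X{\left(K,-965 \right)} = \frac{1}{286} - -14205 = \frac{1}{286} + \left(-270 + 14475\right) = \frac{1}{286} + 14205 = \frac{4062631}{286}$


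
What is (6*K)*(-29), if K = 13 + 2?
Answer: -2610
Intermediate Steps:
K = 15
(6*K)*(-29) = (6*15)*(-29) = 90*(-29) = -2610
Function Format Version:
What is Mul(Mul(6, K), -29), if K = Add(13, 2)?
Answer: -2610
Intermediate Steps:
K = 15
Mul(Mul(6, K), -29) = Mul(Mul(6, 15), -29) = Mul(90, -29) = -2610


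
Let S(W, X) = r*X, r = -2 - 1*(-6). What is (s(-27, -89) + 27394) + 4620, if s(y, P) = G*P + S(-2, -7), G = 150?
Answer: 18636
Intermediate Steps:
r = 4 (r = -2 + 6 = 4)
S(W, X) = 4*X
s(y, P) = -28 + 150*P (s(y, P) = 150*P + 4*(-7) = 150*P - 28 = -28 + 150*P)
(s(-27, -89) + 27394) + 4620 = ((-28 + 150*(-89)) + 27394) + 4620 = ((-28 - 13350) + 27394) + 4620 = (-13378 + 27394) + 4620 = 14016 + 4620 = 18636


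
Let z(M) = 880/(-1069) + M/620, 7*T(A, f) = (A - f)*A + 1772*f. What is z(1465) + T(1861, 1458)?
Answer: 441884675483/927892 ≈ 4.7622e+5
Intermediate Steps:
T(A, f) = 1772*f/7 + A*(A - f)/7 (T(A, f) = ((A - f)*A + 1772*f)/7 = (A*(A - f) + 1772*f)/7 = (1772*f + A*(A - f))/7 = 1772*f/7 + A*(A - f)/7)
z(M) = -880/1069 + M/620 (z(M) = 880*(-1/1069) + M*(1/620) = -880/1069 + M/620)
z(1465) + T(1861, 1458) = (-880/1069 + (1/620)*1465) + ((⅐)*1861² + (1772/7)*1458 - ⅐*1861*1458) = (-880/1069 + 293/124) + ((⅐)*3463321 + 2583576/7 - 2713338/7) = 204097/132556 + (3463321/7 + 2583576/7 - 2713338/7) = 204097/132556 + 3333559/7 = 441884675483/927892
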